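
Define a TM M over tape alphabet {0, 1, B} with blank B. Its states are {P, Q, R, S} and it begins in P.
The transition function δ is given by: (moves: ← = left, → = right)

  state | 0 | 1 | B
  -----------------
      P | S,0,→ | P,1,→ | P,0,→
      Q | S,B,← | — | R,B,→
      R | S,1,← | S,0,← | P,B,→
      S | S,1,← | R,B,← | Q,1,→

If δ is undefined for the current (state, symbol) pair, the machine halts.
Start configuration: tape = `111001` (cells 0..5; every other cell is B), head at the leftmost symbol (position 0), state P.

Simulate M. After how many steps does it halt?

13

state=P head=0 tape=B[1]11001   (P,1)→(P,1,→)
state=P head=1 tape=B1[1]1001   (P,1)→(P,1,→)
state=P head=2 tape=B11[1]001   (P,1)→(P,1,→)
state=P head=3 tape=B111[0]01   (P,0)→(S,0,→)
state=S head=4 tape=B1110[0]1   (S,0)→(S,1,←)
state=S head=3 tape=B111[0]11   (S,0)→(S,1,←)
state=S head=2 tape=B11[1]111   (S,1)→(R,B,←)
state=R head=1 tape=B1[1]B111   (R,1)→(S,0,←)
state=S head=0 tape=B[1]0B111   (S,1)→(R,B,←)
state=R head=-1 tape=[B]B0B111   (R,B)→(P,B,→)
state=P head=0 tape=B[B]0B111   (P,B)→(P,0,→)
state=P head=1 tape=B0[0]B111   (P,0)→(S,0,→)
state=S head=2 tape=B00[B]111   (S,B)→(Q,1,→)
state=Q head=3 tape=B001[1]11
M halts after 13 transitions.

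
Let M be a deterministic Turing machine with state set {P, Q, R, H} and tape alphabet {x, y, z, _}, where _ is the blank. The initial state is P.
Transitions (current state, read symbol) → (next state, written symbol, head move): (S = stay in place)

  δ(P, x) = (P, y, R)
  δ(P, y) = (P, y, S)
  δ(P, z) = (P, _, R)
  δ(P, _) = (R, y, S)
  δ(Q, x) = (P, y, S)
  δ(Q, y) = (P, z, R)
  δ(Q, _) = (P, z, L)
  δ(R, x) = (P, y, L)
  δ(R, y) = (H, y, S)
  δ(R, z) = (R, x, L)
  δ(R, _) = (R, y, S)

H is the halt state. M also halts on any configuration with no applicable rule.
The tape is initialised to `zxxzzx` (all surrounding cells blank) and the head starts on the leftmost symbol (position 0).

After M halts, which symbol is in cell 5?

P | [z]xxzzx_   read z → write _, move R, go to P
P | _[x]xzzx_   read x → write y, move R, go to P
P | _y[x]zzx_   read x → write y, move R, go to P
P | _yy[z]zx_   read z → write _, move R, go to P
P | _yy_[z]x_   read z → write _, move R, go to P
P | _yy__[x]_   read x → write y, move R, go to P
P | _yy__y[_]   read _ → write y, move S, go to R
R | _yy__y[y]   read y → write y, move S, go to H
H | _yy__y[y]
Cell 5 holds y when M halts.

y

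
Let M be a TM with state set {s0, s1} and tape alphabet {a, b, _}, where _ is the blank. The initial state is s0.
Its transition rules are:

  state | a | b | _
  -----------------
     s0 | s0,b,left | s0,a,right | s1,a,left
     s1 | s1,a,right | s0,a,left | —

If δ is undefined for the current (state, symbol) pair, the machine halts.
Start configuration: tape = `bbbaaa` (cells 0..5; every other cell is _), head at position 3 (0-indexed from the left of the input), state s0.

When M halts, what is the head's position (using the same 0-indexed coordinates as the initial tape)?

state=s0 head=3 tape=bbb[a]aa__   (s0,a)→(s0,b,left)
state=s0 head=2 tape=bb[b]baa__   (s0,b)→(s0,a,right)
state=s0 head=3 tape=bba[b]aa__   (s0,b)→(s0,a,right)
state=s0 head=4 tape=bbaa[a]a__   (s0,a)→(s0,b,left)
state=s0 head=3 tape=bba[a]ba__   (s0,a)→(s0,b,left)
state=s0 head=2 tape=bb[a]bba__   (s0,a)→(s0,b,left)
state=s0 head=1 tape=b[b]bbba__   (s0,b)→(s0,a,right)
state=s0 head=2 tape=ba[b]bba__   (s0,b)→(s0,a,right)
state=s0 head=3 tape=baa[b]ba__   (s0,b)→(s0,a,right)
state=s0 head=4 tape=baaa[b]a__   (s0,b)→(s0,a,right)
state=s0 head=5 tape=baaaa[a]__   (s0,a)→(s0,b,left)
state=s0 head=4 tape=baaa[a]b__   (s0,a)→(s0,b,left)
state=s0 head=3 tape=baa[a]bb__   (s0,a)→(s0,b,left)
state=s0 head=2 tape=ba[a]bbb__   (s0,a)→(s0,b,left)
state=s0 head=1 tape=b[a]bbbb__   (s0,a)→(s0,b,left)
state=s0 head=0 tape=[b]bbbbb__   (s0,b)→(s0,a,right)
state=s0 head=1 tape=a[b]bbbb__   (s0,b)→(s0,a,right)
state=s0 head=2 tape=aa[b]bbb__   (s0,b)→(s0,a,right)
state=s0 head=3 tape=aaa[b]bb__   (s0,b)→(s0,a,right)
state=s0 head=4 tape=aaaa[b]b__   (s0,b)→(s0,a,right)
state=s0 head=5 tape=aaaaa[b]__   (s0,b)→(s0,a,right)
state=s0 head=6 tape=aaaaaa[_]_   (s0,_)→(s1,a,left)
state=s1 head=5 tape=aaaaa[a]a_   (s1,a)→(s1,a,right)
state=s1 head=6 tape=aaaaaa[a]_   (s1,a)→(s1,a,right)
state=s1 head=7 tape=aaaaaaa[_]
At halt the head is at cell 7.

7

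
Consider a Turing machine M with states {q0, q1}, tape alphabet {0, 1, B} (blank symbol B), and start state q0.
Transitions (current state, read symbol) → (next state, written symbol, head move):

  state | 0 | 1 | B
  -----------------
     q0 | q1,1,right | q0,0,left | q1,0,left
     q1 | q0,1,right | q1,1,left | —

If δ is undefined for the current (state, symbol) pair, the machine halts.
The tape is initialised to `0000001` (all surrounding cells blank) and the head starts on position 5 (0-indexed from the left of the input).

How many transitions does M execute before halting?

q0 | BB00000[0]1   read 0 → write 1, move right, go to q1
q1 | BB000001[1]   read 1 → write 1, move left, go to q1
q1 | BB00000[1]1   read 1 → write 1, move left, go to q1
q1 | BB0000[0]11   read 0 → write 1, move right, go to q0
q0 | BB00001[1]1   read 1 → write 0, move left, go to q0
q0 | BB0000[1]01   read 1 → write 0, move left, go to q0
q0 | BB000[0]001   read 0 → write 1, move right, go to q1
q1 | BB0001[0]01   read 0 → write 1, move right, go to q0
q0 | BB00011[0]1   read 0 → write 1, move right, go to q1
q1 | BB000111[1]   read 1 → write 1, move left, go to q1
q1 | BB00011[1]1   read 1 → write 1, move left, go to q1
q1 | BB0001[1]11   read 1 → write 1, move left, go to q1
q1 | BB000[1]111   read 1 → write 1, move left, go to q1
q1 | BB00[0]1111   read 0 → write 1, move right, go to q0
q0 | BB001[1]111   read 1 → write 0, move left, go to q0
q0 | BB00[1]0111   read 1 → write 0, move left, go to q0
q0 | BB0[0]00111   read 0 → write 1, move right, go to q1
q1 | BB01[0]0111   read 0 → write 1, move right, go to q0
q0 | BB011[0]111   read 0 → write 1, move right, go to q1
q1 | BB0111[1]11   read 1 → write 1, move left, go to q1
q1 | BB011[1]111   read 1 → write 1, move left, go to q1
q1 | BB01[1]1111   read 1 → write 1, move left, go to q1
q1 | BB0[1]11111   read 1 → write 1, move left, go to q1
q1 | BB[0]111111   read 0 → write 1, move right, go to q0
q0 | BB1[1]11111   read 1 → write 0, move left, go to q0
q0 | BB[1]011111   read 1 → write 0, move left, go to q0
q0 | B[B]0011111   read B → write 0, move left, go to q1
q1 | [B]00011111
M halts after 27 transitions.

27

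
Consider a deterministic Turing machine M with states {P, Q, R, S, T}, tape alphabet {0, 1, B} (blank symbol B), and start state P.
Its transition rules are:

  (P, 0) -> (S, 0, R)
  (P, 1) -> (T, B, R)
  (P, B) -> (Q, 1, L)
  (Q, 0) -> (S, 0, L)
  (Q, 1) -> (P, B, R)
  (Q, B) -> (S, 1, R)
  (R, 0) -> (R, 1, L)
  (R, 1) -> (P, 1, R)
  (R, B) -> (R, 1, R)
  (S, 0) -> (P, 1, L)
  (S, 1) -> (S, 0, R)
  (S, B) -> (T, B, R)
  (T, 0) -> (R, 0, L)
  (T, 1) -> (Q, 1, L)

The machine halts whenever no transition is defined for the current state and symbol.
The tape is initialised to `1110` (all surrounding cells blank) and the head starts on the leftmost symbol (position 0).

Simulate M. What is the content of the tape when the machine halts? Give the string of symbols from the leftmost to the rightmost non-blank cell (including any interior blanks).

1000

P | [1]110BB   read 1 → write B, move R, go to T
T | B[1]10BB   read 1 → write 1, move L, go to Q
Q | [B]110BB   read B → write 1, move R, go to S
S | 1[1]10BB   read 1 → write 0, move R, go to S
S | 10[1]0BB   read 1 → write 0, move R, go to S
S | 100[0]BB   read 0 → write 1, move L, go to P
P | 10[0]1BB   read 0 → write 0, move R, go to S
S | 100[1]BB   read 1 → write 0, move R, go to S
S | 1000[B]B   read B → write B, move R, go to T
T | 1000B[B]
The non-blank tape span at halt is 1000.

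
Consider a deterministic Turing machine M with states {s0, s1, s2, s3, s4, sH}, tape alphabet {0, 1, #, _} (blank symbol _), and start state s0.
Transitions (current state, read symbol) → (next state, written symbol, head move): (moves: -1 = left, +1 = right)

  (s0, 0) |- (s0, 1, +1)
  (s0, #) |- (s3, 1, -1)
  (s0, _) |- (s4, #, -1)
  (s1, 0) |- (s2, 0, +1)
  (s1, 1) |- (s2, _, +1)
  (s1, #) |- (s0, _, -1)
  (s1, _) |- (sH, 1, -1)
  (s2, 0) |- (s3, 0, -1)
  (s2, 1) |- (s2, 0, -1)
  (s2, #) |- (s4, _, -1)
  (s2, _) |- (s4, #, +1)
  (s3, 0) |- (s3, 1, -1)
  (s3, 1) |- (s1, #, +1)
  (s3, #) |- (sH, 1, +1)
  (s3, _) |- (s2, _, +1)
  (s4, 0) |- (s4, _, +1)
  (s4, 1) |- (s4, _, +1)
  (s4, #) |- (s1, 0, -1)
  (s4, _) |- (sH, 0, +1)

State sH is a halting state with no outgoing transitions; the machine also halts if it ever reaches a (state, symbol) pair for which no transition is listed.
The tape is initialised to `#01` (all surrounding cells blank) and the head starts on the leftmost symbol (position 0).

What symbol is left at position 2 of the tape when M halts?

_

s0 | _[#]01__   read # → write 1, move -1, go to s3
s3 | [_]101__   read _ → write _, move +1, go to s2
s2 | _[1]01__   read 1 → write 0, move -1, go to s2
s2 | [_]001__   read _ → write #, move +1, go to s4
s4 | #[0]01__   read 0 → write _, move +1, go to s4
s4 | #_[0]1__   read 0 → write _, move +1, go to s4
s4 | #__[1]__   read 1 → write _, move +1, go to s4
s4 | #___[_]_   read _ → write 0, move +1, go to sH
sH | #___0[_]
Cell 2 holds _ when M halts.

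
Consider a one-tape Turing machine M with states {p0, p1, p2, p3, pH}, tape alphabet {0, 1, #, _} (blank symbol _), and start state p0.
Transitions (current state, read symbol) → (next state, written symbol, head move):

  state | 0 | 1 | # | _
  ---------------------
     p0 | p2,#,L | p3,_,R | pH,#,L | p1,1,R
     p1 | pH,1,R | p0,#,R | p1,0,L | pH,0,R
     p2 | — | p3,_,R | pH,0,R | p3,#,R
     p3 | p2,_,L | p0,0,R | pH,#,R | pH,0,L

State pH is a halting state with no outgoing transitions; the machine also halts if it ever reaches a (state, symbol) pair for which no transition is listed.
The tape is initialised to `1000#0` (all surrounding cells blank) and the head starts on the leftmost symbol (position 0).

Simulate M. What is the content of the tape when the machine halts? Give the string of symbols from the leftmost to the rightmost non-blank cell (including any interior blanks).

p0 | [1]000#0   read 1 → write _, move R, go to p3
p3 | _[0]00#0   read 0 → write _, move L, go to p2
p2 | [_]_00#0   read _ → write #, move R, go to p3
p3 | #[_]00#0   read _ → write 0, move L, go to pH
pH | [#]000#0
The non-blank tape span at halt is #000#0.

#000#0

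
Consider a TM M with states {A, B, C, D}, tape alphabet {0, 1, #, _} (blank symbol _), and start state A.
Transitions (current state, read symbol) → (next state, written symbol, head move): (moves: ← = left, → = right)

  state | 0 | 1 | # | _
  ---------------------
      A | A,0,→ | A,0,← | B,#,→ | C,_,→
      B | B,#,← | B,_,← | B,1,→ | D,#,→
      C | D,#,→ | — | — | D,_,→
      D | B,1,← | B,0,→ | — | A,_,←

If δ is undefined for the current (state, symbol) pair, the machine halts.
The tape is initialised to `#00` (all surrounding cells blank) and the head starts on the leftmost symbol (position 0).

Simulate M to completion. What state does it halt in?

state=A head=0 tape=_[#]00   (A,#)→(B,#,→)
state=B head=1 tape=_#[0]0   (B,0)→(B,#,←)
state=B head=0 tape=_[#]#0   (B,#)→(B,1,→)
state=B head=1 tape=_1[#]0   (B,#)→(B,1,→)
state=B head=2 tape=_11[0]   (B,0)→(B,#,←)
state=B head=1 tape=_1[1]#   (B,1)→(B,_,←)
state=B head=0 tape=_[1]_#   (B,1)→(B,_,←)
state=B head=-1 tape=[_]__#   (B,_)→(D,#,→)
state=D head=0 tape=#[_]_#   (D,_)→(A,_,←)
state=A head=-1 tape=[#]__#   (A,#)→(B,#,→)
state=B head=0 tape=#[_]_#   (B,_)→(D,#,→)
state=D head=1 tape=##[_]#   (D,_)→(A,_,←)
state=A head=0 tape=#[#]_#   (A,#)→(B,#,→)
state=B head=1 tape=##[_]#   (B,_)→(D,#,→)
state=D head=2 tape=###[#]
No transition is defined for (D, #); M halts in state D.

D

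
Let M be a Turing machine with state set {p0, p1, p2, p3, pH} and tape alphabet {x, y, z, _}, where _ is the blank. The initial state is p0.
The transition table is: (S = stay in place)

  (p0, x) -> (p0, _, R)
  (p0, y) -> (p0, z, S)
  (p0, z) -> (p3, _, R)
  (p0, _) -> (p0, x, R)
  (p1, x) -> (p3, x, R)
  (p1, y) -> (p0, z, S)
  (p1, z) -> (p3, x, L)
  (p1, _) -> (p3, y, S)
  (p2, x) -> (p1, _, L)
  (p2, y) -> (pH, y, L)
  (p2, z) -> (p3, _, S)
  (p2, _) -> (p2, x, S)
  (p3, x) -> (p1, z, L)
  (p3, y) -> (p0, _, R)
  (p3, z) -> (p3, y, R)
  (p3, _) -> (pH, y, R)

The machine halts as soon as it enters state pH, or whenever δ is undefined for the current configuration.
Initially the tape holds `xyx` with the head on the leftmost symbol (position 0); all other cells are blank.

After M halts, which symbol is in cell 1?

state=p0 head=0 tape=[x]yx__   (p0,x)→(p0,_,R)
state=p0 head=1 tape=_[y]x__   (p0,y)→(p0,z,S)
state=p0 head=1 tape=_[z]x__   (p0,z)→(p3,_,R)
state=p3 head=2 tape=__[x]__   (p3,x)→(p1,z,L)
state=p1 head=1 tape=_[_]z__   (p1,_)→(p3,y,S)
state=p3 head=1 tape=_[y]z__   (p3,y)→(p0,_,R)
state=p0 head=2 tape=__[z]__   (p0,z)→(p3,_,R)
state=p3 head=3 tape=___[_]_   (p3,_)→(pH,y,R)
state=pH head=4 tape=___y[_]
Cell 1 holds _ when M halts.

_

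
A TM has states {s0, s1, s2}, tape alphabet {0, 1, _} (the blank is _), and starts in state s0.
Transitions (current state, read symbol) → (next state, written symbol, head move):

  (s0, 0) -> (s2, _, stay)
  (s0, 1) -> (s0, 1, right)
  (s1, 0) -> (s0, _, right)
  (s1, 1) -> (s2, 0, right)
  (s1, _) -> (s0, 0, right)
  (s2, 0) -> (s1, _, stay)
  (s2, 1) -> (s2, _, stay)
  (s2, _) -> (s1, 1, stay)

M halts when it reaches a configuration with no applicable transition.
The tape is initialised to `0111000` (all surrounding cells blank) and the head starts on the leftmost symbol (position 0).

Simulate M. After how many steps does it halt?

19

state=s0 head=0 tape=[0]111000_   (s0,0)→(s2,_,stay)
state=s2 head=0 tape=[_]111000_   (s2,_)→(s1,1,stay)
state=s1 head=0 tape=[1]111000_   (s1,1)→(s2,0,right)
state=s2 head=1 tape=0[1]11000_   (s2,1)→(s2,_,stay)
state=s2 head=1 tape=0[_]11000_   (s2,_)→(s1,1,stay)
state=s1 head=1 tape=0[1]11000_   (s1,1)→(s2,0,right)
state=s2 head=2 tape=00[1]1000_   (s2,1)→(s2,_,stay)
state=s2 head=2 tape=00[_]1000_   (s2,_)→(s1,1,stay)
state=s1 head=2 tape=00[1]1000_   (s1,1)→(s2,0,right)
state=s2 head=3 tape=000[1]000_   (s2,1)→(s2,_,stay)
state=s2 head=3 tape=000[_]000_   (s2,_)→(s1,1,stay)
state=s1 head=3 tape=000[1]000_   (s1,1)→(s2,0,right)
state=s2 head=4 tape=0000[0]00_   (s2,0)→(s1,_,stay)
state=s1 head=4 tape=0000[_]00_   (s1,_)→(s0,0,right)
state=s0 head=5 tape=00000[0]0_   (s0,0)→(s2,_,stay)
state=s2 head=5 tape=00000[_]0_   (s2,_)→(s1,1,stay)
state=s1 head=5 tape=00000[1]0_   (s1,1)→(s2,0,right)
state=s2 head=6 tape=000000[0]_   (s2,0)→(s1,_,stay)
state=s1 head=6 tape=000000[_]_   (s1,_)→(s0,0,right)
state=s0 head=7 tape=0000000[_]
M halts after 19 transitions.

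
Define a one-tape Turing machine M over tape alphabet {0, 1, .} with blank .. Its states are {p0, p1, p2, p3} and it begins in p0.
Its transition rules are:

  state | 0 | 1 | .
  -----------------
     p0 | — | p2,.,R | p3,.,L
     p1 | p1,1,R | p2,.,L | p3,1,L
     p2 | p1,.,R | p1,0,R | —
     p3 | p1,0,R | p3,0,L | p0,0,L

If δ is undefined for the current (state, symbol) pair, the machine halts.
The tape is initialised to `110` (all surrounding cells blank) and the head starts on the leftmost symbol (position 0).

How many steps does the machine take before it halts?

p0 | [1]10.   read 1 → write ., move R, go to p2
p2 | .[1]0.   read 1 → write 0, move R, go to p1
p1 | .0[0].   read 0 → write 1, move R, go to p1
p1 | .01[.]   read . → write 1, move L, go to p3
p3 | .0[1]1   read 1 → write 0, move L, go to p3
p3 | .[0]01   read 0 → write 0, move R, go to p1
p1 | .0[0]1   read 0 → write 1, move R, go to p1
p1 | .01[1]   read 1 → write ., move L, go to p2
p2 | .0[1].   read 1 → write 0, move R, go to p1
p1 | .00[.]   read . → write 1, move L, go to p3
p3 | .0[0]1   read 0 → write 0, move R, go to p1
p1 | .00[1]   read 1 → write ., move L, go to p2
p2 | .0[0].   read 0 → write ., move R, go to p1
p1 | .0.[.]   read . → write 1, move L, go to p3
p3 | .0[.]1   read . → write 0, move L, go to p0
p0 | .[0]01
M halts after 15 transitions.

15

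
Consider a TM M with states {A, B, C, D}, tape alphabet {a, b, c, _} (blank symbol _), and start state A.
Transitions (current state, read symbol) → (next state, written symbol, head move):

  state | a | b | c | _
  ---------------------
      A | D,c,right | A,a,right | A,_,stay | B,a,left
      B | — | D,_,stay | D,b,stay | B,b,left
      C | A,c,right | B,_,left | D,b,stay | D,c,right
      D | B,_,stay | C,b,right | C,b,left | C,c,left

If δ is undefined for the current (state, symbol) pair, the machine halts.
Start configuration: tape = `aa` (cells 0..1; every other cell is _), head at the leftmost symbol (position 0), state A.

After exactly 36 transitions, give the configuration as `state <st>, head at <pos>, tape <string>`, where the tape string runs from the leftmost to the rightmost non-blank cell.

state C, head at -5, tape c

state=A head=0 tape=_____[a]a   (A,a)→(D,c,right)
state=D head=1 tape=_____c[a]   (D,a)→(B,_,stay)
state=B head=1 tape=_____c[_]   (B,_)→(B,b,left)
state=B head=0 tape=_____[c]b   (B,c)→(D,b,stay)
state=D head=0 tape=_____[b]b   (D,b)→(C,b,right)
state=C head=1 tape=_____b[b]   (C,b)→(B,_,left)
state=B head=0 tape=_____[b]_   (B,b)→(D,_,stay)
state=D head=0 tape=_____[_]_   (D,_)→(C,c,left)
state=C head=-1 tape=____[_]c_   (C,_)→(D,c,right)
state=D head=0 tape=____c[c]_   (D,c)→(C,b,left)
state=C head=-1 tape=____[c]b_   (C,c)→(D,b,stay)
state=D head=-1 tape=____[b]b_   (D,b)→(C,b,right)
state=C head=0 tape=____b[b]_   (C,b)→(B,_,left)
state=B head=-1 tape=____[b]__   (B,b)→(D,_,stay)
state=D head=-1 tape=____[_]__   (D,_)→(C,c,left)
state=C head=-2 tape=___[_]c__   (C,_)→(D,c,right)
state=D head=-1 tape=___c[c]__   (D,c)→(C,b,left)
state=C head=-2 tape=___[c]b__   (C,c)→(D,b,stay)
state=D head=-2 tape=___[b]b__   (D,b)→(C,b,right)
state=C head=-1 tape=___b[b]__   (C,b)→(B,_,left)
state=B head=-2 tape=___[b]___   (B,b)→(D,_,stay)
state=D head=-2 tape=___[_]___   (D,_)→(C,c,left)
state=C head=-3 tape=__[_]c___   (C,_)→(D,c,right)
state=D head=-2 tape=__c[c]___   (D,c)→(C,b,left)
state=C head=-3 tape=__[c]b___   (C,c)→(D,b,stay)
state=D head=-3 tape=__[b]b___   (D,b)→(C,b,right)
state=C head=-2 tape=__b[b]___   (C,b)→(B,_,left)
state=B head=-3 tape=__[b]____   (B,b)→(D,_,stay)
state=D head=-3 tape=__[_]____   (D,_)→(C,c,left)
state=C head=-4 tape=_[_]c____   (C,_)→(D,c,right)
state=D head=-3 tape=_c[c]____   (D,c)→(C,b,left)
state=C head=-4 tape=_[c]b____   (C,c)→(D,b,stay)
state=D head=-4 tape=_[b]b____   (D,b)→(C,b,right)
state=C head=-3 tape=_b[b]____   (C,b)→(B,_,left)
state=B head=-4 tape=_[b]_____   (B,b)→(D,_,stay)
state=D head=-4 tape=_[_]_____   (D,_)→(C,c,left)
state=C head=-5 tape=[_]c_____
After 36 steps: state C, head at -5, tape c.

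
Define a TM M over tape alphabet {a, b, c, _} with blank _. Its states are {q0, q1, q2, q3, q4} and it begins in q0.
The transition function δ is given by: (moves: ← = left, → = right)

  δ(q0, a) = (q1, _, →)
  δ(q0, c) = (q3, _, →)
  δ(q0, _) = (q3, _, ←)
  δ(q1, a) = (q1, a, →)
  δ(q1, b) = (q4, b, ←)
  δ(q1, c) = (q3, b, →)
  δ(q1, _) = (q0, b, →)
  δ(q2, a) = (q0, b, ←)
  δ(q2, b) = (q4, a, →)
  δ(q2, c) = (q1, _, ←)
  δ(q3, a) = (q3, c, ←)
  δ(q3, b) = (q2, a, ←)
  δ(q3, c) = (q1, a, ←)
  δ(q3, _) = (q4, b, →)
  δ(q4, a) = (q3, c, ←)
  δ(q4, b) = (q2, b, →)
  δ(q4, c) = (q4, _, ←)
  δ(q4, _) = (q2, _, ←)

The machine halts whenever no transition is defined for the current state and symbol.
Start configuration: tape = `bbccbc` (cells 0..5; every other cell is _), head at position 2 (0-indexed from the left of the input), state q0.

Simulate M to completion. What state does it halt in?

q0

state=q0 head=2 tape=bb[c]cbc   (q0,c)→(q3,_,→)
state=q3 head=3 tape=bb_[c]bc   (q3,c)→(q1,a,←)
state=q1 head=2 tape=bb[_]abc   (q1,_)→(q0,b,→)
state=q0 head=3 tape=bbb[a]bc   (q0,a)→(q1,_,→)
state=q1 head=4 tape=bbb_[b]c   (q1,b)→(q4,b,←)
state=q4 head=3 tape=bbb[_]bc   (q4,_)→(q2,_,←)
state=q2 head=2 tape=bb[b]_bc   (q2,b)→(q4,a,→)
state=q4 head=3 tape=bba[_]bc   (q4,_)→(q2,_,←)
state=q2 head=2 tape=bb[a]_bc   (q2,a)→(q0,b,←)
state=q0 head=1 tape=b[b]b_bc
No transition is defined for (q0, b); M halts in state q0.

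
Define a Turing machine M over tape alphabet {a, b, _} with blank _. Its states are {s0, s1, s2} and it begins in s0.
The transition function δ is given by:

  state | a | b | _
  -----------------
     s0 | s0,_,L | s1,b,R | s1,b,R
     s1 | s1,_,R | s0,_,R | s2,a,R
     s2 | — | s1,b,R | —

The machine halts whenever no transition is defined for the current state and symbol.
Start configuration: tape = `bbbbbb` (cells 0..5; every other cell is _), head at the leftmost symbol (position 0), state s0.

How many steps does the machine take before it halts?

state=s0 head=0 tape=[b]bbbbb___   (s0,b)→(s1,b,R)
state=s1 head=1 tape=b[b]bbbb___   (s1,b)→(s0,_,R)
state=s0 head=2 tape=b_[b]bbb___   (s0,b)→(s1,b,R)
state=s1 head=3 tape=b_b[b]bb___   (s1,b)→(s0,_,R)
state=s0 head=4 tape=b_b_[b]b___   (s0,b)→(s1,b,R)
state=s1 head=5 tape=b_b_b[b]___   (s1,b)→(s0,_,R)
state=s0 head=6 tape=b_b_b_[_]__   (s0,_)→(s1,b,R)
state=s1 head=7 tape=b_b_b_b[_]_   (s1,_)→(s2,a,R)
state=s2 head=8 tape=b_b_b_ba[_]
M halts after 8 transitions.

8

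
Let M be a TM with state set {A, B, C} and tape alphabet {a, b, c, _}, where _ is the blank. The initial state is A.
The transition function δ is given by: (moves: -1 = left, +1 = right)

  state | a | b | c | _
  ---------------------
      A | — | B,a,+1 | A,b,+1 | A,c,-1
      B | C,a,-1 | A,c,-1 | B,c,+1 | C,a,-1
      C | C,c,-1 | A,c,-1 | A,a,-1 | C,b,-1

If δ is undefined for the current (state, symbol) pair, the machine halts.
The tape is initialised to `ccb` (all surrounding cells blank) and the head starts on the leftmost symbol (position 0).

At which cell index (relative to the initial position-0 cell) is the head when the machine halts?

2

state=A head=0 tape=[c]cb_   (A,c)→(A,b,+1)
state=A head=1 tape=b[c]b_   (A,c)→(A,b,+1)
state=A head=2 tape=bb[b]_   (A,b)→(B,a,+1)
state=B head=3 tape=bba[_]   (B,_)→(C,a,-1)
state=C head=2 tape=bb[a]a   (C,a)→(C,c,-1)
state=C head=1 tape=b[b]ca   (C,b)→(A,c,-1)
state=A head=0 tape=[b]cca   (A,b)→(B,a,+1)
state=B head=1 tape=a[c]ca   (B,c)→(B,c,+1)
state=B head=2 tape=ac[c]a   (B,c)→(B,c,+1)
state=B head=3 tape=acc[a]   (B,a)→(C,a,-1)
state=C head=2 tape=ac[c]a   (C,c)→(A,a,-1)
state=A head=1 tape=a[c]aa   (A,c)→(A,b,+1)
state=A head=2 tape=ab[a]a
At halt the head is at cell 2.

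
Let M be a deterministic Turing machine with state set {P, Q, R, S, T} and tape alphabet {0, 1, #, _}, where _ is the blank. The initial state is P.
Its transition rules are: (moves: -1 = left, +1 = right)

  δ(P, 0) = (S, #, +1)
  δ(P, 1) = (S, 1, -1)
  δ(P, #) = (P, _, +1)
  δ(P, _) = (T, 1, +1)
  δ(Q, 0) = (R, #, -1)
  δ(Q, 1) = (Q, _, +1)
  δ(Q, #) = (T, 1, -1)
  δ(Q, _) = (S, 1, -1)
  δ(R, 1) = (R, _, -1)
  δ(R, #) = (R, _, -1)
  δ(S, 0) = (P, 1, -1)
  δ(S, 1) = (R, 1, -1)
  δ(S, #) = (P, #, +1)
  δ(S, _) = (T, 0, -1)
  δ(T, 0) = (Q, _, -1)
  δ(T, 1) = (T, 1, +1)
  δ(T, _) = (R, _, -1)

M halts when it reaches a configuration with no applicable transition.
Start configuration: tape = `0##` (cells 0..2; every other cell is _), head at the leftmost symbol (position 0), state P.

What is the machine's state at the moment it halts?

R

P | [0]##__   read 0 → write #, move +1, go to S
S | #[#]#__   read # → write #, move +1, go to P
P | ##[#]__   read # → write _, move +1, go to P
P | ##_[_]_   read _ → write 1, move +1, go to T
T | ##_1[_]   read _ → write _, move -1, go to R
R | ##_[1]_   read 1 → write _, move -1, go to R
R | ##[_]__
No transition is defined for (R, _); M halts in state R.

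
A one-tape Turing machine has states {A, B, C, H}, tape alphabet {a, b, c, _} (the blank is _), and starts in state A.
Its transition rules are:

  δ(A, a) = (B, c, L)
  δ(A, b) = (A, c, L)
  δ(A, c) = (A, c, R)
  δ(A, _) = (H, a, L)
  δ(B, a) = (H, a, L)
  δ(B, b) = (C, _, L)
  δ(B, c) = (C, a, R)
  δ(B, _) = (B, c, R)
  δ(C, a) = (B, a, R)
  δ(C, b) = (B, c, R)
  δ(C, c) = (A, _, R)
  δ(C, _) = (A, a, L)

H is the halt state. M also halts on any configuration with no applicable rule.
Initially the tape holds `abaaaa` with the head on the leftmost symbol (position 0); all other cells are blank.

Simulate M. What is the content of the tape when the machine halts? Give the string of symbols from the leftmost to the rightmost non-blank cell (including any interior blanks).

cacaaaa

A | _[a]baaaa   read a → write c, move L, go to B
B | [_]cbaaaa   read _ → write c, move R, go to B
B | c[c]baaaa   read c → write a, move R, go to C
C | ca[b]aaaa   read b → write c, move R, go to B
B | cac[a]aaa   read a → write a, move L, go to H
H | ca[c]aaaa
The non-blank tape span at halt is cacaaaa.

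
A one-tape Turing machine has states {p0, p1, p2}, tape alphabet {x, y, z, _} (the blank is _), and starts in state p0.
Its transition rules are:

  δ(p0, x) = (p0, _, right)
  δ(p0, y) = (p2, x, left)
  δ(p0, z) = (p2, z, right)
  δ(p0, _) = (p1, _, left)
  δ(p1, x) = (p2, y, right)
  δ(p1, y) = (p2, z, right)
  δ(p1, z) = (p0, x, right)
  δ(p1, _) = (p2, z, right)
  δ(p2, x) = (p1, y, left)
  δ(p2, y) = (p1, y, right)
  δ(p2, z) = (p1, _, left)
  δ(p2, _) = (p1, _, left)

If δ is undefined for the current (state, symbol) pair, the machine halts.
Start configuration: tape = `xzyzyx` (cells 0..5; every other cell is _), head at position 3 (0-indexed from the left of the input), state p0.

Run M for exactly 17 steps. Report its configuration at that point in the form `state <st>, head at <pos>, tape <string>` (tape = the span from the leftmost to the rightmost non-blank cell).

state p2, head at 6, tape xzyzyz

state=p0 head=3 tape=xzy[z]yx_   (p0,z)→(p2,z,right)
state=p2 head=4 tape=xzyz[y]x_   (p2,y)→(p1,y,right)
state=p1 head=5 tape=xzyzy[x]_   (p1,x)→(p2,y,right)
state=p2 head=6 tape=xzyzyy[_]   (p2,_)→(p1,_,left)
state=p1 head=5 tape=xzyzy[y]_   (p1,y)→(p2,z,right)
state=p2 head=6 tape=xzyzyz[_]   (p2,_)→(p1,_,left)
state=p1 head=5 tape=xzyzy[z]_   (p1,z)→(p0,x,right)
state=p0 head=6 tape=xzyzyx[_]   (p0,_)→(p1,_,left)
state=p1 head=5 tape=xzyzy[x]_   (p1,x)→(p2,y,right)
state=p2 head=6 tape=xzyzyy[_]   (p2,_)→(p1,_,left)
state=p1 head=5 tape=xzyzy[y]_   (p1,y)→(p2,z,right)
state=p2 head=6 tape=xzyzyz[_]   (p2,_)→(p1,_,left)
state=p1 head=5 tape=xzyzy[z]_   (p1,z)→(p0,x,right)
state=p0 head=6 tape=xzyzyx[_]   (p0,_)→(p1,_,left)
state=p1 head=5 tape=xzyzy[x]_   (p1,x)→(p2,y,right)
state=p2 head=6 tape=xzyzyy[_]   (p2,_)→(p1,_,left)
state=p1 head=5 tape=xzyzy[y]_   (p1,y)→(p2,z,right)
state=p2 head=6 tape=xzyzyz[_]
After 17 steps: state p2, head at 6, tape xzyzyz.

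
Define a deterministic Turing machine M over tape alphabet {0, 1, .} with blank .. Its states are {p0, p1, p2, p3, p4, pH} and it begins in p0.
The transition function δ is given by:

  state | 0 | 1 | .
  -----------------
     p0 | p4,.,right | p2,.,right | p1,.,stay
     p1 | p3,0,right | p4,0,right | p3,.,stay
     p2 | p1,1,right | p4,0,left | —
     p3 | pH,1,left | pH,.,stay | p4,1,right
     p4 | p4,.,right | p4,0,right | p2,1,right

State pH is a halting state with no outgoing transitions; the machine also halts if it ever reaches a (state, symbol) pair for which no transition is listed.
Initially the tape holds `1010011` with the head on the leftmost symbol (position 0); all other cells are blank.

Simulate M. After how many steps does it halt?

state=p0 head=0 tape=[1]010011..   (p0,1)→(p2,.,right)
state=p2 head=1 tape=.[0]10011..   (p2,0)→(p1,1,right)
state=p1 head=2 tape=.1[1]0011..   (p1,1)→(p4,0,right)
state=p4 head=3 tape=.10[0]011..   (p4,0)→(p4,.,right)
state=p4 head=4 tape=.10.[0]11..   (p4,0)→(p4,.,right)
state=p4 head=5 tape=.10..[1]1..   (p4,1)→(p4,0,right)
state=p4 head=6 tape=.10..0[1]..   (p4,1)→(p4,0,right)
state=p4 head=7 tape=.10..00[.].   (p4,.)→(p2,1,right)
state=p2 head=8 tape=.10..001[.]
M halts after 8 transitions.

8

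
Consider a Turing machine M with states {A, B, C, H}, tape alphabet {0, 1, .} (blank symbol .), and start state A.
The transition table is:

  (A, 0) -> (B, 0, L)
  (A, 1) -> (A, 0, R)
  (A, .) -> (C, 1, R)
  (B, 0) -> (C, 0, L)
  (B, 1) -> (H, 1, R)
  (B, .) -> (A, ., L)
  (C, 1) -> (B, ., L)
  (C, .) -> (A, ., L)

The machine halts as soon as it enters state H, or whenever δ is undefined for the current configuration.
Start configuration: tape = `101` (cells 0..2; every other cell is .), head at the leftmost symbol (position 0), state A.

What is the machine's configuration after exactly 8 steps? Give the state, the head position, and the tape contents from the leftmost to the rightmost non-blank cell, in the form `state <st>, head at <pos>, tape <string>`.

state=A head=0 tape=..[1]01   (A,1)→(A,0,R)
state=A head=1 tape=..0[0]1   (A,0)→(B,0,L)
state=B head=0 tape=..[0]01   (B,0)→(C,0,L)
state=C head=-1 tape=.[.]001   (C,.)→(A,.,L)
state=A head=-2 tape=[.].001   (A,.)→(C,1,R)
state=C head=-1 tape=1[.]001   (C,.)→(A,.,L)
state=A head=-2 tape=[1].001   (A,1)→(A,0,R)
state=A head=-1 tape=0[.]001   (A,.)→(C,1,R)
state=C head=0 tape=01[0]01
After 8 steps: state C, head at 0, tape 01001.

state C, head at 0, tape 01001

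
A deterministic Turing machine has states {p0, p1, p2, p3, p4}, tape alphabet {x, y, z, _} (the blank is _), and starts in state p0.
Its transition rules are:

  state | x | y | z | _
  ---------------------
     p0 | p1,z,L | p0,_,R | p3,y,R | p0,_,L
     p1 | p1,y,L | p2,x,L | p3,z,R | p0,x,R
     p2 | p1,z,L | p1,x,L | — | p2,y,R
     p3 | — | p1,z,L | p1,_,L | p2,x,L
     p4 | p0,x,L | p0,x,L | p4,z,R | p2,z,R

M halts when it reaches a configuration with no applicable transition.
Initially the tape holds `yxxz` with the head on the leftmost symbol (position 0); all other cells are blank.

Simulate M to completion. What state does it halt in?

p0 | [y]xxz   read y → write _, move R, go to p0
p0 | _[x]xz   read x → write z, move L, go to p1
p1 | [_]zxz   read _ → write x, move R, go to p0
p0 | x[z]xz   read z → write y, move R, go to p3
p3 | xy[x]z
No transition is defined for (p3, x); M halts in state p3.

p3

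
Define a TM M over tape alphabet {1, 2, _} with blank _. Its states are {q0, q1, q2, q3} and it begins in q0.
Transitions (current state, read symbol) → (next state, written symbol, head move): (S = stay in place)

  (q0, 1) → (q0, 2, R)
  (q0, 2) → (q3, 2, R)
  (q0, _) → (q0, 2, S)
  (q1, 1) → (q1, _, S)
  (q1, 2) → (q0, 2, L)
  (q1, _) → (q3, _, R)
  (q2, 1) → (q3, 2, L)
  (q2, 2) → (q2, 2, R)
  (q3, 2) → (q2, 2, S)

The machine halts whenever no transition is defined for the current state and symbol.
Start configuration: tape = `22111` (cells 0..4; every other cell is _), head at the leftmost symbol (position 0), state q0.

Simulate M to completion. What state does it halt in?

q2

q0 | [2]2111_   read 2 → write 2, move R, go to q3
q3 | 2[2]111_   read 2 → write 2, move S, go to q2
q2 | 2[2]111_   read 2 → write 2, move R, go to q2
q2 | 22[1]11_   read 1 → write 2, move L, go to q3
q3 | 2[2]211_   read 2 → write 2, move S, go to q2
q2 | 2[2]211_   read 2 → write 2, move R, go to q2
q2 | 22[2]11_   read 2 → write 2, move R, go to q2
q2 | 222[1]1_   read 1 → write 2, move L, go to q3
q3 | 22[2]21_   read 2 → write 2, move S, go to q2
q2 | 22[2]21_   read 2 → write 2, move R, go to q2
q2 | 222[2]1_   read 2 → write 2, move R, go to q2
q2 | 2222[1]_   read 1 → write 2, move L, go to q3
q3 | 222[2]2_   read 2 → write 2, move S, go to q2
q2 | 222[2]2_   read 2 → write 2, move R, go to q2
q2 | 2222[2]_   read 2 → write 2, move R, go to q2
q2 | 22222[_]
No transition is defined for (q2, _); M halts in state q2.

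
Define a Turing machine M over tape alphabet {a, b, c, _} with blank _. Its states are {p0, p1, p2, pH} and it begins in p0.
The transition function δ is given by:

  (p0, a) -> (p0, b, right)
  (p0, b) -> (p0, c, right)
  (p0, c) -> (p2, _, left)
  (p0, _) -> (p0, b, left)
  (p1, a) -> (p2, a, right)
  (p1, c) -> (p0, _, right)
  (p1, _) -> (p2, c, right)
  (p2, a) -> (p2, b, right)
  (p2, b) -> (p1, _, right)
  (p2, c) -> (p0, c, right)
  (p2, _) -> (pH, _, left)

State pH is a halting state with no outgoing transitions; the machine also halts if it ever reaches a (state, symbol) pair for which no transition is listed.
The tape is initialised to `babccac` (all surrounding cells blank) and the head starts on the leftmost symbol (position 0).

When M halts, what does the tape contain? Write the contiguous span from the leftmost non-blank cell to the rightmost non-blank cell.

c_c___c

p0 | [b]abccac_   read b → write c, move right, go to p0
p0 | c[a]bccac_   read a → write b, move right, go to p0
p0 | cb[b]ccac_   read b → write c, move right, go to p0
p0 | cbc[c]cac_   read c → write _, move left, go to p2
p2 | cb[c]_cac_   read c → write c, move right, go to p0
p0 | cbc[_]cac_   read _ → write b, move left, go to p0
p0 | cb[c]bcac_   read c → write _, move left, go to p2
p2 | c[b]_bcac_   read b → write _, move right, go to p1
p1 | c_[_]bcac_   read _ → write c, move right, go to p2
p2 | c_c[b]cac_   read b → write _, move right, go to p1
p1 | c_c_[c]ac_   read c → write _, move right, go to p0
p0 | c_c__[a]c_   read a → write b, move right, go to p0
p0 | c_c__b[c]_   read c → write _, move left, go to p2
p2 | c_c__[b]__   read b → write _, move right, go to p1
p1 | c_c___[_]_   read _ → write c, move right, go to p2
p2 | c_c___c[_]   read _ → write _, move left, go to pH
pH | c_c___[c]_
The non-blank tape span at halt is c_c___c.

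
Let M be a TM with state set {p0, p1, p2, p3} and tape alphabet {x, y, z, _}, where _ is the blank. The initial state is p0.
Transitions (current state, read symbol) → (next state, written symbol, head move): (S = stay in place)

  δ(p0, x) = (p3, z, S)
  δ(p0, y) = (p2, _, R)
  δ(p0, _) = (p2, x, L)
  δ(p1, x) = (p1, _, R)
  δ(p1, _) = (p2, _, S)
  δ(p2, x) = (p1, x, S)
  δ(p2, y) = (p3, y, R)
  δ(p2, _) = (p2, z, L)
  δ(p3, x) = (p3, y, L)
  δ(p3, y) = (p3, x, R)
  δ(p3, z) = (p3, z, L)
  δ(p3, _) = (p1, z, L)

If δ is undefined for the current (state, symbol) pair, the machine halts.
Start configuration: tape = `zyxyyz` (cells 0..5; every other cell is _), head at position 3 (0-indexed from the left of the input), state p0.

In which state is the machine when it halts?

p1

state=p0 head=3 tape=zyx[y]yz   (p0,y)→(p2,_,R)
state=p2 head=4 tape=zyx_[y]z   (p2,y)→(p3,y,R)
state=p3 head=5 tape=zyx_y[z]   (p3,z)→(p3,z,L)
state=p3 head=4 tape=zyx_[y]z   (p3,y)→(p3,x,R)
state=p3 head=5 tape=zyx_x[z]   (p3,z)→(p3,z,L)
state=p3 head=4 tape=zyx_[x]z   (p3,x)→(p3,y,L)
state=p3 head=3 tape=zyx[_]yz   (p3,_)→(p1,z,L)
state=p1 head=2 tape=zy[x]zyz   (p1,x)→(p1,_,R)
state=p1 head=3 tape=zy_[z]yz
No transition is defined for (p1, z); M halts in state p1.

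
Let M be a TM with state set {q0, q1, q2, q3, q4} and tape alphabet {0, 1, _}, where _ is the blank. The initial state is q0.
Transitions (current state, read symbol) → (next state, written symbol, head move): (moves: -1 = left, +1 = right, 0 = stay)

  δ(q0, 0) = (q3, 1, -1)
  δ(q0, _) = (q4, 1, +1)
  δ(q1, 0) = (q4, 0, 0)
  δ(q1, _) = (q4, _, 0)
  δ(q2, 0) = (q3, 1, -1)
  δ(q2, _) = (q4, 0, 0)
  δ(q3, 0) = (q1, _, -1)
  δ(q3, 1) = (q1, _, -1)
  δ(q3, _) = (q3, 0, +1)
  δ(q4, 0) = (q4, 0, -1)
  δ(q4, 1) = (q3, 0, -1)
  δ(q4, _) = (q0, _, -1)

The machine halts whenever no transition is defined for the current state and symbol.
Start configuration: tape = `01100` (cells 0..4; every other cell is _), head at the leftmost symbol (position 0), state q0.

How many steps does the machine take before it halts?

8

q0 | ___[0]1100   read 0 → write 1, move -1, go to q3
q3 | __[_]11100   read _ → write 0, move +1, go to q3
q3 | __0[1]1100   read 1 → write _, move -1, go to q1
q1 | __[0]_1100   read 0 → write 0, move 0, go to q4
q4 | __[0]_1100   read 0 → write 0, move -1, go to q4
q4 | _[_]0_1100   read _ → write _, move -1, go to q0
q0 | [_]_0_1100   read _ → write 1, move +1, go to q4
q4 | 1[_]0_1100   read _ → write _, move -1, go to q0
q0 | [1]_0_1100
M halts after 8 transitions.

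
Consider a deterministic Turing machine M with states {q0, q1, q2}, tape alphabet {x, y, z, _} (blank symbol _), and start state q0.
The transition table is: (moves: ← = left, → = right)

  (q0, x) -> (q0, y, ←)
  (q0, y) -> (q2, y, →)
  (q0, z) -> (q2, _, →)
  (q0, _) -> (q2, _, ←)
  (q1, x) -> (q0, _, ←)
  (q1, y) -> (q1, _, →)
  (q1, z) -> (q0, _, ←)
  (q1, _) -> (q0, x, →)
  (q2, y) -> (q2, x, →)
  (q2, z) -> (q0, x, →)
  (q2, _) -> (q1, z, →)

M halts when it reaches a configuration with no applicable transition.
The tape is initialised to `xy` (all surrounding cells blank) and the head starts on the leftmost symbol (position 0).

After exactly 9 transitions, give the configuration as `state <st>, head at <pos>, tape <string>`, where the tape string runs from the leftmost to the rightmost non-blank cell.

state=q0 head=0 tape=__[x]y___   (q0,x)→(q0,y,←)
state=q0 head=-1 tape=_[_]yy___   (q0,_)→(q2,_,←)
state=q2 head=-2 tape=[_]_yy___   (q2,_)→(q1,z,→)
state=q1 head=-1 tape=z[_]yy___   (q1,_)→(q0,x,→)
state=q0 head=0 tape=zx[y]y___   (q0,y)→(q2,y,→)
state=q2 head=1 tape=zxy[y]___   (q2,y)→(q2,x,→)
state=q2 head=2 tape=zxyx[_]__   (q2,_)→(q1,z,→)
state=q1 head=3 tape=zxyxz[_]_   (q1,_)→(q0,x,→)
state=q0 head=4 tape=zxyxzx[_]   (q0,_)→(q2,_,←)
state=q2 head=3 tape=zxyxz[x]_
After 9 steps: state q2, head at 3, tape zxyxzx.

state q2, head at 3, tape zxyxzx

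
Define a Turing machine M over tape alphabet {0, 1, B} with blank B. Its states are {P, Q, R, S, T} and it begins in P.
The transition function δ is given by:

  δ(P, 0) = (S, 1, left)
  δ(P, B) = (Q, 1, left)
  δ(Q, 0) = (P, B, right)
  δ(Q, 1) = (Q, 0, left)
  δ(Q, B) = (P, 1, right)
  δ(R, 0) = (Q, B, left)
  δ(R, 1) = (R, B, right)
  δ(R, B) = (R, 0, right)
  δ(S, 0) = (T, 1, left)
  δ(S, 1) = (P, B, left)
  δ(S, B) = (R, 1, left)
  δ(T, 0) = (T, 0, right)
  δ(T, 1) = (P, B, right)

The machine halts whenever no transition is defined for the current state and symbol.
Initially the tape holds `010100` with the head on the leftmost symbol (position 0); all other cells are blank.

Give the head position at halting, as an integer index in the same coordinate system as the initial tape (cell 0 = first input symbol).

P | BB[0]10100   read 0 → write 1, move left, go to S
S | B[B]110100   read B → write 1, move left, go to R
R | [B]1110100   read B → write 0, move right, go to R
R | 0[1]110100   read 1 → write B, move right, go to R
R | 0B[1]10100   read 1 → write B, move right, go to R
R | 0BB[1]0100   read 1 → write B, move right, go to R
R | 0BBB[0]100   read 0 → write B, move left, go to Q
Q | 0BB[B]B100   read B → write 1, move right, go to P
P | 0BB1[B]100   read B → write 1, move left, go to Q
Q | 0BB[1]1100   read 1 → write 0, move left, go to Q
Q | 0B[B]01100   read B → write 1, move right, go to P
P | 0B1[0]1100   read 0 → write 1, move left, go to S
S | 0B[1]11100   read 1 → write B, move left, go to P
P | 0[B]B11100   read B → write 1, move left, go to Q
Q | [0]1B11100   read 0 → write B, move right, go to P
P | B[1]B11100
At halt the head is at cell -1.

-1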